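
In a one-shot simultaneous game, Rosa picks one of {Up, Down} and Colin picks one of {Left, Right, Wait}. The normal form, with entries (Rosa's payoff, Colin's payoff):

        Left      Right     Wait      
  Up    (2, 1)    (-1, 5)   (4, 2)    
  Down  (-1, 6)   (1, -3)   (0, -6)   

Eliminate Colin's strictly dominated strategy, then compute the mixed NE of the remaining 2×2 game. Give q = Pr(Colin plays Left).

q = 2/5

Colin's strategy Wait is strictly dominated by Right: 5 > 2 and -3 > -6. Eliminate Wait.
Colin's mix must leave Rosa indifferent between Up and Down.
  Rosa's expected payoff from Up: q·2 + (1−q)·(-1) = 3q - 1
  Rosa's expected payoff from Down: q·(-1) + (1−q)·1 = -2q + 1
  3q - 1 = -2q + 1  ⇒  5q = 2  ⇒  q = 2/5.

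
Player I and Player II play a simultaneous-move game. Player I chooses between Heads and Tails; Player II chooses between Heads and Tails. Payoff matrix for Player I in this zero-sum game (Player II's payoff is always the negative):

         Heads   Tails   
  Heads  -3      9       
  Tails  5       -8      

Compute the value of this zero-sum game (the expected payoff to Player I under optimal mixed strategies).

For Player I to be willing to mix, Player I must be indifferent between Heads and Tails, which pins down Player II's mix.
  Player I's payoff to Heads: q·(-3) + (1−q)·9 = -12q + 9
  Player I's payoff to Tails: q·5 + (1−q)·(-8) = 13q - 8
  -12q + 9 = 13q - 8  ⇒  -25q = -17  ⇒  q = 17/25.
The value is Player I's expected payoff against this mix (using Heads): (17/25)·(-3) + (8/25)·9 = 21/25.

v = 21/25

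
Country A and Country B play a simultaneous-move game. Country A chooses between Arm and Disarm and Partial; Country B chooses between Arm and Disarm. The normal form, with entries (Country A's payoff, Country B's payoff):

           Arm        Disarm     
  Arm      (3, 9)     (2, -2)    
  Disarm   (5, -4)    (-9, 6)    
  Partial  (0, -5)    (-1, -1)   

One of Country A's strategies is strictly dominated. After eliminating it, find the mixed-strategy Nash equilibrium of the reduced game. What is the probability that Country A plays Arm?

p = 10/21

Country A's strategy Partial is strictly dominated by Arm: 3 > 0 and 2 > -1. Eliminate Partial.
In a mixed equilibrium Country B is indifferent between Arm and Disarm; this condition fixes p.
  Country B's payoff from Arm: p·9 + (1−p)·(-4) = 13p - 4
  Country B's payoff from Disarm: p·(-2) + (1−p)·6 = -8p + 6
  13p - 4 = -8p + 6  ⇒  21p = 10  ⇒  p = 10/21.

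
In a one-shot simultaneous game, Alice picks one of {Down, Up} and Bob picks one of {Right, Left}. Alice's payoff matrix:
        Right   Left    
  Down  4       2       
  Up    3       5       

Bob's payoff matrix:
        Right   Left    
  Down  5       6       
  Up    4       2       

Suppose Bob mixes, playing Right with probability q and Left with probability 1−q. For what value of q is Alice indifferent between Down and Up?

q = 3/4

In a mixed equilibrium Alice is indifferent between Down and Up; this condition fixes q.
  Alice's payoff from Down: q·4 + (1−q)·2 = 2q + 2
  Alice's payoff from Up: q·3 + (1−q)·5 = -2q + 5
  2q + 2 = -2q + 5  ⇒  4q = 3  ⇒  q = 3/4.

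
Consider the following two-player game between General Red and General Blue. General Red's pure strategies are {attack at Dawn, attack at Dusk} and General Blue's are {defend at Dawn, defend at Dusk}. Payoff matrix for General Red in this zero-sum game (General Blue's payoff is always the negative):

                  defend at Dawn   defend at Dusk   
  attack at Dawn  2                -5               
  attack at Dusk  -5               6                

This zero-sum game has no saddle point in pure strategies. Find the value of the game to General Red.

v = -13/18

For General Red to be willing to mix, General Red must be indifferent between attack at Dawn and attack at Dusk, which pins down General Blue's mix.
  General Red's payoff from attack at Dawn: q·2 + (1−q)·(-5) = 7q - 5
  General Red's payoff from attack at Dusk: q·(-5) + (1−q)·6 = -11q + 6
  7q - 5 = -11q + 6  ⇒  18q = 11  ⇒  q = 11/18.
The value is General Red's expected payoff against this mix (using attack at Dawn): (11/18)·2 + (7/18)·(-5) = -13/18.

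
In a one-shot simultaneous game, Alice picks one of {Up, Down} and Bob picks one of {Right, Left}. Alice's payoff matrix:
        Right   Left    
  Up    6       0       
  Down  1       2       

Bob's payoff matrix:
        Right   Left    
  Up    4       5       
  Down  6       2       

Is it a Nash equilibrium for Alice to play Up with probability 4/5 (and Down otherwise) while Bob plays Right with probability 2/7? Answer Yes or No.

Yes

Check Bob's indifference given Alice's mix p = 4/5:
  payoff from Right = 22/5; payoff from Left = 22/5 — equal.
Check Alice's indifference given Bob's mix q = 2/7:
  payoff from Up = 12/7; payoff from Down = 12/7 — equal.
Both players are indifferent, so neither can profitably deviate.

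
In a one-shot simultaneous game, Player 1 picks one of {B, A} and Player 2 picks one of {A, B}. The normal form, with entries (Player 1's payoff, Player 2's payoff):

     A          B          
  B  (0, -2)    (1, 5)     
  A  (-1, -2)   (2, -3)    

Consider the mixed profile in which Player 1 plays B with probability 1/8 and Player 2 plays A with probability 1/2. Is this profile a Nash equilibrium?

Check Player 2's indifference given Player 1's mix p = 1/8:
  payoff from A = -2; payoff from B = -2 — equal.
Check Player 1's indifference given Player 2's mix q = 1/2:
  payoff from B = 1/2; payoff from A = 1/2 — equal.
Both players are indifferent, so neither can profitably deviate.

Yes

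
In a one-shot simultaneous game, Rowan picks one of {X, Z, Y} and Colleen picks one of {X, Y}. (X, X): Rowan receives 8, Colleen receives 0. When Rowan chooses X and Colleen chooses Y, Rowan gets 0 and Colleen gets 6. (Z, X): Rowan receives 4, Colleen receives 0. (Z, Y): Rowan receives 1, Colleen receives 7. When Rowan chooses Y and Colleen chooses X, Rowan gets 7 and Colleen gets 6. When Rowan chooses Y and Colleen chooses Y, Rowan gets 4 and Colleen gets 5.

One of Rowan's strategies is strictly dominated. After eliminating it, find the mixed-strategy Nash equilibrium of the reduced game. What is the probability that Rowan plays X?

p = 1/7

Rowan's strategy Z is strictly dominated by Y: 7 > 4 and 4 > 1. Eliminate Z.
In a mixed equilibrium Colleen is indifferent between X and Y; this condition fixes p.
  Colleen's payoff to X: p·0 + (1−p)·6 = -6p + 6
  Colleen's payoff to Y: p·6 + (1−p)·5 = p + 5
  -6p + 6 = p + 5  ⇒  -7p = -1  ⇒  p = 1/7.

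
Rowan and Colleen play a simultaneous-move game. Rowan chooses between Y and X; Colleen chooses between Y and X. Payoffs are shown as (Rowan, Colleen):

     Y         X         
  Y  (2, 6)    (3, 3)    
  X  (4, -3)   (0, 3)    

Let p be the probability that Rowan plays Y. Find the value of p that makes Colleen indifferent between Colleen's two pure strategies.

p = 2/3

Colleen's indifference between Y and X determines Rowan's mixing probability p:
  Colleen's expected payoff from Y: p·6 + (1−p)·(-3) = 9p - 3
  Colleen's expected payoff from X: p·3 + (1−p)·3 = 3
  9p - 3 = 3  ⇒  9p = 6  ⇒  p = 2/3.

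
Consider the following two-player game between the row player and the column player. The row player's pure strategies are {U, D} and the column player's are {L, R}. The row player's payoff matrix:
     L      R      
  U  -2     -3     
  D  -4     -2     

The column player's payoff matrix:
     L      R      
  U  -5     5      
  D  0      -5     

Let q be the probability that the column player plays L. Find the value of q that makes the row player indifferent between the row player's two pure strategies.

The column player's mix must leave the row player indifferent between U and D.
  the row player's payoff from U: q·(-2) + (1−q)·(-3) = q - 3
  the row player's payoff from D: q·(-4) + (1−q)·(-2) = -2q - 2
  q - 3 = -2q - 2  ⇒  3q = 1  ⇒  q = 1/3.

q = 1/3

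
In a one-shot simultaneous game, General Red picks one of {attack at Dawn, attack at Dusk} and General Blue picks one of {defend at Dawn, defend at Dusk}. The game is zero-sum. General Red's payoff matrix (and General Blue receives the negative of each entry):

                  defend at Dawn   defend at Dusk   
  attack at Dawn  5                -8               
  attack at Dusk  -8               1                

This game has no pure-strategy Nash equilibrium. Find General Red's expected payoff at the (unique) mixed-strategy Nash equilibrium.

In a mixed equilibrium General Red is indifferent between attack at Dawn and attack at Dusk; this condition fixes q.
  General Red's payoff from attack at Dawn: q·5 + (1−q)·(-8) = 13q - 8
  General Red's payoff from attack at Dusk: q·(-8) + (1−q)·1 = -9q + 1
  13q - 8 = -9q + 1  ⇒  22q = 9  ⇒  q = 9/22.
At equilibrium General Red is indifferent across rows, so General Red's payoff equals the payoff from attack at Dawn: (9/22)·5 + (13/22)·(-8) = -59/22.

-59/22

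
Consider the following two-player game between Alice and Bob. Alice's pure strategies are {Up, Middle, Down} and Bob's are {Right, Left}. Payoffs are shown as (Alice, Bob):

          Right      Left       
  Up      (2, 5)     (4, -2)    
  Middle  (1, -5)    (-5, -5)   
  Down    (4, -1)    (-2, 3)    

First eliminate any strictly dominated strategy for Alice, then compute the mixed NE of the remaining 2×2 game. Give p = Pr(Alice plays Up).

Alice's strategy Middle is strictly dominated by Down: 4 > 1 and -2 > -5. Eliminate Middle.
In a mixed equilibrium Bob is indifferent between Right and Left; this condition fixes p.
  Bob's payoff from Right: p·5 + (1−p)·(-1) = 6p - 1
  Bob's payoff from Left: p·(-2) + (1−p)·3 = -5p + 3
  6p - 1 = -5p + 3  ⇒  11p = 4  ⇒  p = 4/11.

p = 4/11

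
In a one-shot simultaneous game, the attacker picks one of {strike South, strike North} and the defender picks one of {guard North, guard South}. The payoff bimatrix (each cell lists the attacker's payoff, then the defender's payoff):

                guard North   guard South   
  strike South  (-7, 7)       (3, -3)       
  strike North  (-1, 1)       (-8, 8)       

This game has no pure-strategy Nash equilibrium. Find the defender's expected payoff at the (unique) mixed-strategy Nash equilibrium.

The defender's indifference between guard North and guard South determines the attacker's mixing probability p:
  the defender's payoff to guard North: p·7 + (1−p)·1 = 6p + 1
  the defender's payoff to guard South: p·(-3) + (1−p)·8 = -11p + 8
  6p + 1 = -11p + 8  ⇒  17p = 7  ⇒  p = 7/17.
At equilibrium the defender is indifferent across columns, so the defender's payoff equals the payoff from guard North: (7/17)·7 + (10/17)·1 = 59/17.

59/17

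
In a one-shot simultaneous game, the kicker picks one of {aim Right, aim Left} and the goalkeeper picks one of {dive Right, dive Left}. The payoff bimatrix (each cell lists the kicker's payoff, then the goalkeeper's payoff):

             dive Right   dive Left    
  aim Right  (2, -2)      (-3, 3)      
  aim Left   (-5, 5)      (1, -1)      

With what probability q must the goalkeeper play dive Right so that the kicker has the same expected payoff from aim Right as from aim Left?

q = 4/11

For the kicker to be willing to mix, the kicker must be indifferent between aim Right and aim Left, which pins down the goalkeeper's mix.
  the kicker's expected payoff from aim Right: q·2 + (1−q)·(-3) = 5q - 3
  the kicker's expected payoff from aim Left: q·(-5) + (1−q)·1 = -6q + 1
  5q - 3 = -6q + 1  ⇒  11q = 4  ⇒  q = 4/11.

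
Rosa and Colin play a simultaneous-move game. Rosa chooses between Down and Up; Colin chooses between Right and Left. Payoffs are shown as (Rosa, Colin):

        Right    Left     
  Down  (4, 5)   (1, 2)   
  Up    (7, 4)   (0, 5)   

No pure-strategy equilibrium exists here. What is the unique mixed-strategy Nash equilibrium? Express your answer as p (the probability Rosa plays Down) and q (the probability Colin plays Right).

p = 1/4, q = 1/4

For Colin to be willing to mix, Colin must be indifferent between Right and Left, which pins down Rosa's mix.
  Colin's expected payoff from Right: p·5 + (1−p)·4 = p + 4
  Colin's expected payoff from Left: p·2 + (1−p)·5 = -3p + 5
  p + 4 = -3p + 5  ⇒  4p = 1  ⇒  p = 1/4.
In a mixed equilibrium Rosa is indifferent between Down and Up; this condition fixes q.
  Rosa's expected payoff from Down: q·4 + (1−q)·1 = 3q + 1
  Rosa's expected payoff from Up: q·7 + (1−q)·0 = 7q
  3q + 1 = 7q  ⇒  -4q = -1  ⇒  q = 1/4.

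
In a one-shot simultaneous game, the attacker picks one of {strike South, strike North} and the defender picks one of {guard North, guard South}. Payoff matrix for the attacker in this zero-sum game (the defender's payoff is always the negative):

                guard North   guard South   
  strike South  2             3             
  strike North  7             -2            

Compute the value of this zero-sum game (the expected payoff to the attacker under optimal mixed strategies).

For the attacker to be willing to mix, the attacker must be indifferent between strike South and strike North, which pins down the defender's mix.
  the attacker's payoff from strike South: q·2 + (1−q)·3 = -q + 3
  the attacker's payoff from strike North: q·7 + (1−q)·(-2) = 9q - 2
  -q + 3 = 9q - 2  ⇒  -10q = -5  ⇒  q = 1/2.
The value is the attacker's expected payoff against this mix (using strike South): (1/2)·2 + (1/2)·3 = 5/2.

v = 5/2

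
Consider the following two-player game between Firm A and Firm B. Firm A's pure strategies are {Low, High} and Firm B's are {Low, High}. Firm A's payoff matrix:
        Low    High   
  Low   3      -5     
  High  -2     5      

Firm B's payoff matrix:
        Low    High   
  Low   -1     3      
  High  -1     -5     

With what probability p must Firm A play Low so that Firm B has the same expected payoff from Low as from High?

Firm B's indifference between Low and High determines Firm A's mixing probability p:
  Firm B's payoff to Low: p·(-1) + (1−p)·(-1) = -1
  Firm B's payoff to High: p·3 + (1−p)·(-5) = 8p - 5
  -1 = 8p - 5  ⇒  -8p = -4  ⇒  p = 1/2.

p = 1/2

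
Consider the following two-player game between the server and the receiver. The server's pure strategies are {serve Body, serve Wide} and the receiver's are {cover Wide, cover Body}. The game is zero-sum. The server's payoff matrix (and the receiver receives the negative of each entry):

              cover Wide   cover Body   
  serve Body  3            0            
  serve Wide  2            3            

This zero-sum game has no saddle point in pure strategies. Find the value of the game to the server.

v = 9/4

For the server to be willing to mix, the server must be indifferent between serve Body and serve Wide, which pins down the receiver's mix.
  the server's payoff from serve Body: q·3 + (1−q)·0 = 3q
  the server's payoff from serve Wide: q·2 + (1−q)·3 = -q + 3
  3q = -q + 3  ⇒  4q = 3  ⇒  q = 3/4.
The value is the server's expected payoff against this mix (using serve Body): (3/4)·3 + (1/4)·0 = 9/4.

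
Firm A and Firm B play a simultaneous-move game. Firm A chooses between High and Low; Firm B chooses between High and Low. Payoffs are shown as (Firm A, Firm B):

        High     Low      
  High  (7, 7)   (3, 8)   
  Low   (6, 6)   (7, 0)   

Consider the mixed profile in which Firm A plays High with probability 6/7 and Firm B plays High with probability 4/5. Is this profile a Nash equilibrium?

Check Firm B's indifference given Firm A's mix p = 6/7:
  payoff from High = 48/7; payoff from Low = 48/7 — equal.
Check Firm A's indifference given Firm B's mix q = 4/5:
  payoff from High = 31/5; payoff from Low = 31/5 — equal.
Both players are indifferent, so neither can profitably deviate.

Yes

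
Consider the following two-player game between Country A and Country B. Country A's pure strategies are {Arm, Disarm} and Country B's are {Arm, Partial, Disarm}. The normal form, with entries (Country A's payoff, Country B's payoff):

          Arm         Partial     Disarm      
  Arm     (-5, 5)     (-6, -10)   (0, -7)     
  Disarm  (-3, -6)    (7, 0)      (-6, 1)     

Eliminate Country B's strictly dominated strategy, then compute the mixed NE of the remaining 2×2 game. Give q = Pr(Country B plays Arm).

Country B's strategy Partial is strictly dominated by Disarm: -7 > -10 and 1 > 0. Eliminate Partial.
Country A's indifference between Arm and Disarm determines Country B's mixing probability q:
  Country A's expected payoff from Arm: q·(-5) + (1−q)·0 = -5q
  Country A's expected payoff from Disarm: q·(-3) + (1−q)·(-6) = 3q - 6
  -5q = 3q - 6  ⇒  -8q = -6  ⇒  q = 3/4.

q = 3/4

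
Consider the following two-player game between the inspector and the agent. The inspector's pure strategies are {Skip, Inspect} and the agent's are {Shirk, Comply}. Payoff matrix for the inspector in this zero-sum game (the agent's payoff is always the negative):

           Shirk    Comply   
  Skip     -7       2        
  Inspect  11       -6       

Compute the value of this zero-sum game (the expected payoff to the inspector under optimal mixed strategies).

v = -10/13

Set the inspector's expected payoff from Skip equal to that from Inspect:
  the inspector's payoff to Skip: q·(-7) + (1−q)·2 = -9q + 2
  the inspector's payoff to Inspect: q·11 + (1−q)·(-6) = 17q - 6
  -9q + 2 = 17q - 6  ⇒  -26q = -8  ⇒  q = 4/13.
The value is the inspector's expected payoff against this mix (using Skip): (4/13)·(-7) + (9/13)·2 = -10/13.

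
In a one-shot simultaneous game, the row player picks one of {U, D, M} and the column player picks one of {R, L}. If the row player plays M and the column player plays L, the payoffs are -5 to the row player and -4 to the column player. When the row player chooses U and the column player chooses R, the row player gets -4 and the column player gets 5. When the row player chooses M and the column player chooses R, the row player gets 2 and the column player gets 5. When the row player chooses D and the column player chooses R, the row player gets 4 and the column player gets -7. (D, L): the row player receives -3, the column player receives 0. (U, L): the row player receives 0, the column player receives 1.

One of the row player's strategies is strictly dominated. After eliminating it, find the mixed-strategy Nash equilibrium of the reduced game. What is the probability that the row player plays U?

p = 7/11

The row player's strategy M is strictly dominated by D: 4 > 2 and -3 > -5. Eliminate M.
The column player's indifference between R and L determines the row player's mixing probability p:
  the column player's payoff from R: p·5 + (1−p)·(-7) = 12p - 7
  the column player's payoff from L: p·1 + (1−p)·0 = p
  12p - 7 = p  ⇒  11p = 7  ⇒  p = 7/11.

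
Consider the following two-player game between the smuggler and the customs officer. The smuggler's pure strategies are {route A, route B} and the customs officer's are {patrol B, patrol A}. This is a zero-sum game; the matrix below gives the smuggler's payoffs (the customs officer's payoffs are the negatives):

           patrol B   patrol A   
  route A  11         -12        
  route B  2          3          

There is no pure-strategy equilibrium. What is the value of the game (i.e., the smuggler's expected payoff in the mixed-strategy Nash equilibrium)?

v = 19/8

In a mixed equilibrium the smuggler is indifferent between route A and route B; this condition fixes q.
  the smuggler's payoff from route A: q·11 + (1−q)·(-12) = 23q - 12
  the smuggler's payoff from route B: q·2 + (1−q)·3 = -q + 3
  23q - 12 = -q + 3  ⇒  24q = 15  ⇒  q = 5/8.
The value is the smuggler's expected payoff against this mix (using route A): (5/8)·11 + (3/8)·(-12) = 19/8.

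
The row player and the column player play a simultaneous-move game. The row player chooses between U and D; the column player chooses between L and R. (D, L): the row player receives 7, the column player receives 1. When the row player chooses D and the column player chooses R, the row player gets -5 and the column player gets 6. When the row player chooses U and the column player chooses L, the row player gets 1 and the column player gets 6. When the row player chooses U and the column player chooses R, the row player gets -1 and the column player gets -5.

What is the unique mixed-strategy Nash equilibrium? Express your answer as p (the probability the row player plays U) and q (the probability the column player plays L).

For the column player to be willing to mix, the column player must be indifferent between L and R, which pins down the row player's mix.
  the column player's payoff from L: p·6 + (1−p)·1 = 5p + 1
  the column player's payoff from R: p·(-5) + (1−p)·6 = -11p + 6
  5p + 1 = -11p + 6  ⇒  16p = 5  ⇒  p = 5/16.
Set the row player's expected payoff from U equal to that from D:
  the row player's payoff from U: q·1 + (1−q)·(-1) = 2q - 1
  the row player's payoff from D: q·7 + (1−q)·(-5) = 12q - 5
  2q - 1 = 12q - 5  ⇒  -10q = -4  ⇒  q = 2/5.

p = 5/16, q = 2/5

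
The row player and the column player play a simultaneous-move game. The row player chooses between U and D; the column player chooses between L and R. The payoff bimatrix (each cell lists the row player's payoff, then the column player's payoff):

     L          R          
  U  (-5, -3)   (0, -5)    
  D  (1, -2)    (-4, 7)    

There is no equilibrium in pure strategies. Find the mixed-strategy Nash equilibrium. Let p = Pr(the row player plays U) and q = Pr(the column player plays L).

For the column player to be willing to mix, the column player must be indifferent between L and R, which pins down the row player's mix.
  the column player's payoff from L: p·(-3) + (1−p)·(-2) = -p - 2
  the column player's payoff from R: p·(-5) + (1−p)·7 = -12p + 7
  -p - 2 = -12p + 7  ⇒  11p = 9  ⇒  p = 9/11.
In a mixed equilibrium the row player is indifferent between U and D; this condition fixes q.
  the row player's payoff from U: q·(-5) + (1−q)·0 = -5q
  the row player's payoff from D: q·1 + (1−q)·(-4) = 5q - 4
  -5q = 5q - 4  ⇒  -10q = -4  ⇒  q = 2/5.

p = 9/11, q = 2/5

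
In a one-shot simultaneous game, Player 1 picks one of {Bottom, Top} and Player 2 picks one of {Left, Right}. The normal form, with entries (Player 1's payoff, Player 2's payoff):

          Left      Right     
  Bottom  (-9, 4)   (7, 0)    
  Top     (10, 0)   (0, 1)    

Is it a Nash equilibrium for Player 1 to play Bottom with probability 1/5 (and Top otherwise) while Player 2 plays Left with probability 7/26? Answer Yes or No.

Yes

Check Player 2's indifference given Player 1's mix p = 1/5:
  payoff from Left = 4/5; payoff from Right = 4/5 — equal.
Check Player 1's indifference given Player 2's mix q = 7/26:
  payoff from Bottom = 35/13; payoff from Top = 35/13 — equal.
Both players are indifferent, so neither can profitably deviate.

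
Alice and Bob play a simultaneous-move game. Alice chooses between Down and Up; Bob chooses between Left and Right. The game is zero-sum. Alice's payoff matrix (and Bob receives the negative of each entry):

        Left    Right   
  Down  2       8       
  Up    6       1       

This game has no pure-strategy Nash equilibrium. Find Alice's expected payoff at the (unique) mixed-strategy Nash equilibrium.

46/11

Alice's indifference between Down and Up determines Bob's mixing probability q:
  Alice's payoff from Down: q·2 + (1−q)·8 = -6q + 8
  Alice's payoff from Up: q·6 + (1−q)·1 = 5q + 1
  -6q + 8 = 5q + 1  ⇒  -11q = -7  ⇒  q = 7/11.
At equilibrium Alice is indifferent across rows, so Alice's payoff equals the payoff from Down: (7/11)·2 + (4/11)·8 = 46/11.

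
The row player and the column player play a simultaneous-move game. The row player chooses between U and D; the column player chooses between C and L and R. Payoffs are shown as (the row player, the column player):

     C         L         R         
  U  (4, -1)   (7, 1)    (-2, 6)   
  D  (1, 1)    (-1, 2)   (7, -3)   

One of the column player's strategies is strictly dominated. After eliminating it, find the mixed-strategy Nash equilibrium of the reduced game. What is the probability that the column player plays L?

q = 9/17

The column player's strategy C is strictly dominated by L: 1 > -1 and 2 > 1. Eliminate C.
The column player's mix must leave the row player indifferent between U and D.
  the row player's payoff to U: q·7 + (1−q)·(-2) = 9q - 2
  the row player's payoff to D: q·(-1) + (1−q)·7 = -8q + 7
  9q - 2 = -8q + 7  ⇒  17q = 9  ⇒  q = 9/17.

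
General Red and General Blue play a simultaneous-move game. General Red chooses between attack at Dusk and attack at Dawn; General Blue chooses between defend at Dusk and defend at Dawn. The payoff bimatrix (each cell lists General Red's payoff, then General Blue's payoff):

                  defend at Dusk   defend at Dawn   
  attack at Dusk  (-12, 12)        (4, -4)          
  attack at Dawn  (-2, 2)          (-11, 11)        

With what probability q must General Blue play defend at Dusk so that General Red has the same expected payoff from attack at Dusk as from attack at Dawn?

General Blue's mix must leave General Red indifferent between attack at Dusk and attack at Dawn.
  General Red's payoff to attack at Dusk: q·(-12) + (1−q)·4 = -16q + 4
  General Red's payoff to attack at Dawn: q·(-2) + (1−q)·(-11) = 9q - 11
  -16q + 4 = 9q - 11  ⇒  -25q = -15  ⇒  q = 3/5.

q = 3/5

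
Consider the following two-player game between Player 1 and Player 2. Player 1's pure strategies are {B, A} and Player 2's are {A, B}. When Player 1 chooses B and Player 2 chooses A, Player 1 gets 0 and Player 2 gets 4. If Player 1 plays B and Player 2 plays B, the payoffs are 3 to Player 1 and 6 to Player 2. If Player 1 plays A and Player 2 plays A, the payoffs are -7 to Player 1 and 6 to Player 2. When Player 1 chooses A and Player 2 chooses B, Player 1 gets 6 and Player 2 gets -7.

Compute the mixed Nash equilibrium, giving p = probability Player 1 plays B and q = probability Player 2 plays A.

p = 13/15, q = 3/10

Set Player 2's expected payoff from A equal to that from B:
  Player 2's payoff to A: p·4 + (1−p)·6 = -2p + 6
  Player 2's payoff to B: p·6 + (1−p)·(-7) = 13p - 7
  -2p + 6 = 13p - 7  ⇒  -15p = -13  ⇒  p = 13/15.
Player 2's mix must leave Player 1 indifferent between B and A.
  Player 1's expected payoff from B: q·0 + (1−q)·3 = -3q + 3
  Player 1's expected payoff from A: q·(-7) + (1−q)·6 = -13q + 6
  -3q + 3 = -13q + 6  ⇒  10q = 3  ⇒  q = 3/10.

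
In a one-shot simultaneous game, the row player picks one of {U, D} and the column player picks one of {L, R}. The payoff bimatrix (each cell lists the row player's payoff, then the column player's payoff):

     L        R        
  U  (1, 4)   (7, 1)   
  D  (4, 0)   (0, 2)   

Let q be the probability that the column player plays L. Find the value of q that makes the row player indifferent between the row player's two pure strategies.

q = 7/10

The column player's mix must leave the row player indifferent between U and D.
  the row player's expected payoff from U: q·1 + (1−q)·7 = -6q + 7
  the row player's expected payoff from D: q·4 + (1−q)·0 = 4q
  -6q + 7 = 4q  ⇒  -10q = -7  ⇒  q = 7/10.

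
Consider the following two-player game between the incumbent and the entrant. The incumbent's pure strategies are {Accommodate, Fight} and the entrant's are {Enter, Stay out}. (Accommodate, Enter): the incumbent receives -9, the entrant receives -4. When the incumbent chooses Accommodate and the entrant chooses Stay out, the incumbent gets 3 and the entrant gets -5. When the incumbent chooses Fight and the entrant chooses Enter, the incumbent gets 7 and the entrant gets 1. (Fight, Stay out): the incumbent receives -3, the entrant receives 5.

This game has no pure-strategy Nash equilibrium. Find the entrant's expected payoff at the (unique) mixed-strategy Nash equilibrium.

In a mixed equilibrium the entrant is indifferent between Enter and Stay out; this condition fixes p.
  the entrant's expected payoff from Enter: p·(-4) + (1−p)·1 = -5p + 1
  the entrant's expected payoff from Stay out: p·(-5) + (1−p)·5 = -10p + 5
  -5p + 1 = -10p + 5  ⇒  5p = 4  ⇒  p = 4/5.
At equilibrium the entrant is indifferent across columns, so the entrant's payoff equals the payoff from Enter: (4/5)·(-4) + (1/5)·1 = -3.

-3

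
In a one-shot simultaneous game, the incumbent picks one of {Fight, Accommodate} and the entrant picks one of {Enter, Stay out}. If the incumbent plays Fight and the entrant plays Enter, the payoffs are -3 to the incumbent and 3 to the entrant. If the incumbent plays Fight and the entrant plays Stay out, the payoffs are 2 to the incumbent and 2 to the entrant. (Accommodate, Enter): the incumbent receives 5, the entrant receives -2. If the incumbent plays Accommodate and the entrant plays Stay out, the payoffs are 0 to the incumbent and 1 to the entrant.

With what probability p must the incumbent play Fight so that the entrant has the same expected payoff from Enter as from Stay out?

p = 3/4

Set the entrant's expected payoff from Enter equal to that from Stay out:
  the entrant's payoff from Enter: p·3 + (1−p)·(-2) = 5p - 2
  the entrant's payoff from Stay out: p·2 + (1−p)·1 = p + 1
  5p - 2 = p + 1  ⇒  4p = 3  ⇒  p = 3/4.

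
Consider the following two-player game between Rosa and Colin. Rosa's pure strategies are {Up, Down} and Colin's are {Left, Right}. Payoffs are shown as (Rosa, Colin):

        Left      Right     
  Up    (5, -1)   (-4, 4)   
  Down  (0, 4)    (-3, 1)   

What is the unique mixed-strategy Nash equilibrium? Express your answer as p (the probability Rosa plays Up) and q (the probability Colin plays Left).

p = 3/8, q = 1/6

Colin's indifference between Left and Right determines Rosa's mixing probability p:
  Colin's expected payoff from Left: p·(-1) + (1−p)·4 = -5p + 4
  Colin's expected payoff from Right: p·4 + (1−p)·1 = 3p + 1
  -5p + 4 = 3p + 1  ⇒  -8p = -3  ⇒  p = 3/8.
For Rosa to be willing to mix, Rosa must be indifferent between Up and Down, which pins down Colin's mix.
  Rosa's payoff to Up: q·5 + (1−q)·(-4) = 9q - 4
  Rosa's payoff to Down: q·0 + (1−q)·(-3) = 3q - 3
  9q - 4 = 3q - 3  ⇒  6q = 1  ⇒  q = 1/6.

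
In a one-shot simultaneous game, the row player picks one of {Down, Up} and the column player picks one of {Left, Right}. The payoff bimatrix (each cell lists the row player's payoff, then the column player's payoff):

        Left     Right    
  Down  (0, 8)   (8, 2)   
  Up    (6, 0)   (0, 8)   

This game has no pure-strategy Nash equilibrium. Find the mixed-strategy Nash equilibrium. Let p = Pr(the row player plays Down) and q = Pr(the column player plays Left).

p = 4/7, q = 4/7

For the column player to be willing to mix, the column player must be indifferent between Left and Right, which pins down the row player's mix.
  the column player's payoff from Left: p·8 + (1−p)·0 = 8p
  the column player's payoff from Right: p·2 + (1−p)·8 = -6p + 8
  8p = -6p + 8  ⇒  14p = 8  ⇒  p = 4/7.
In a mixed equilibrium the row player is indifferent between Down and Up; this condition fixes q.
  the row player's payoff to Down: q·0 + (1−q)·8 = -8q + 8
  the row player's payoff to Up: q·6 + (1−q)·0 = 6q
  -8q + 8 = 6q  ⇒  -14q = -8  ⇒  q = 4/7.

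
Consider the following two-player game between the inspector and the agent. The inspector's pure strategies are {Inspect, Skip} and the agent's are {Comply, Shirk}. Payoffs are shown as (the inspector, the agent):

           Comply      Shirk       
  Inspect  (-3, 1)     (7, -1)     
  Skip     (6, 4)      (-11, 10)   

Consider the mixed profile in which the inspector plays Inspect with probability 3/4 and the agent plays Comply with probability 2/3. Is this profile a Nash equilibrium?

Check the agent's indifference given the inspector's mix p = 3/4:
  payoff from Comply = 7/4; payoff from Shirk = 7/4 — equal.
Check the inspector's indifference given the agent's mix q = 2/3:
  payoff from Inspect = 1/3; payoff from Skip = 1/3 — equal.
Both players are indifferent, so neither can profitably deviate.

Yes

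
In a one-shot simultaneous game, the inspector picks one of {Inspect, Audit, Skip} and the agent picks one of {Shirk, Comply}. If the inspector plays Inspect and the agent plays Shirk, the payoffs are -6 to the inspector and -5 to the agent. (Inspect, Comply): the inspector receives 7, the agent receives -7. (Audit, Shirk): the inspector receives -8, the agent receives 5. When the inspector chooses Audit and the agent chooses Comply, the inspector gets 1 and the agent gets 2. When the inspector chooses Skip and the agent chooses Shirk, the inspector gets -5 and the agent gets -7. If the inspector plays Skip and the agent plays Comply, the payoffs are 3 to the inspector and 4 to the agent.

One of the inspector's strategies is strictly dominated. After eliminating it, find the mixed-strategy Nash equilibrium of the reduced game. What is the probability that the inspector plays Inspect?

p = 11/13

The inspector's strategy Audit is strictly dominated by Skip: -5 > -8 and 3 > 1. Eliminate Audit.
The agent's indifference between Shirk and Comply determines the inspector's mixing probability p:
  the agent's payoff to Shirk: p·(-5) + (1−p)·(-7) = 2p - 7
  the agent's payoff to Comply: p·(-7) + (1−p)·4 = -11p + 4
  2p - 7 = -11p + 4  ⇒  13p = 11  ⇒  p = 11/13.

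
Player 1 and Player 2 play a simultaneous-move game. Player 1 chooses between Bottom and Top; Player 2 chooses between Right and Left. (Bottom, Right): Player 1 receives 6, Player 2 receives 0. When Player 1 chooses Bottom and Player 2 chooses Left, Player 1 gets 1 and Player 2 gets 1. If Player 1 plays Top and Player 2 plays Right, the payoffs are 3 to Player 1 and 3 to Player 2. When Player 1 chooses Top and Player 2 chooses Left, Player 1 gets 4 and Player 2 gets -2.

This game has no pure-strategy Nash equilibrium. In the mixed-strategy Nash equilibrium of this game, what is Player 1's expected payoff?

7/2

In a mixed equilibrium Player 1 is indifferent between Bottom and Top; this condition fixes q.
  Player 1's payoff to Bottom: q·6 + (1−q)·1 = 5q + 1
  Player 1's payoff to Top: q·3 + (1−q)·4 = -q + 4
  5q + 1 = -q + 4  ⇒  6q = 3  ⇒  q = 1/2.
At equilibrium Player 1 is indifferent across rows, so Player 1's payoff equals the payoff from Bottom: (1/2)·6 + (1/2)·1 = 7/2.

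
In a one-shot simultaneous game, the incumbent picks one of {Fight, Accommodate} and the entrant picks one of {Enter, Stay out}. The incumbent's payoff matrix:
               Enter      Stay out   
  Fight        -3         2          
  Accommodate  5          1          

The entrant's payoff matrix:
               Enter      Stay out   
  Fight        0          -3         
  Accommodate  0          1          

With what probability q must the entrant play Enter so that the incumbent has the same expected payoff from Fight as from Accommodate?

Set the incumbent's expected payoff from Fight equal to that from Accommodate:
  the incumbent's payoff from Fight: q·(-3) + (1−q)·2 = -5q + 2
  the incumbent's payoff from Accommodate: q·5 + (1−q)·1 = 4q + 1
  -5q + 2 = 4q + 1  ⇒  -9q = -1  ⇒  q = 1/9.

q = 1/9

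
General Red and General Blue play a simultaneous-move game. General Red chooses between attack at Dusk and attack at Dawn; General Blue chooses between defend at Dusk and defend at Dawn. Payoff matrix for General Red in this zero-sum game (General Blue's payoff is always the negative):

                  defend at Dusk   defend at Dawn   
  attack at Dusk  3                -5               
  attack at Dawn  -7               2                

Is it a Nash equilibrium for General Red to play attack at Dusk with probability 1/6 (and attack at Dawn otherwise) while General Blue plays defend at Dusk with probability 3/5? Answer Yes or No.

No

Given General Red's mix p = 1/6, General Blue's payoff from defend at Dusk is 16/3 but from defend at Dawn is -5/6. General Blue strictly prefers defend at Dusk, so General Blue would not mix.
So the proposed profile is not a Nash equilibrium.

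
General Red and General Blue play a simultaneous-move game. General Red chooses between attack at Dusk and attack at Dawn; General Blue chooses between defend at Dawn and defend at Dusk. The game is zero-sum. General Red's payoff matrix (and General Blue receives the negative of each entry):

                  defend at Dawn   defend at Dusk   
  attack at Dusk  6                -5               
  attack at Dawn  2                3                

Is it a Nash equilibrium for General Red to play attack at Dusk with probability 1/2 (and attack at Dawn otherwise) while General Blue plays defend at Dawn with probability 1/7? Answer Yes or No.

Given General Red's mix p = 1/2, General Blue's payoff from defend at Dawn is -4 but from defend at Dusk is 1. General Blue strictly prefers defend at Dusk, so General Blue would not mix.
So the proposed profile is not a Nash equilibrium.

No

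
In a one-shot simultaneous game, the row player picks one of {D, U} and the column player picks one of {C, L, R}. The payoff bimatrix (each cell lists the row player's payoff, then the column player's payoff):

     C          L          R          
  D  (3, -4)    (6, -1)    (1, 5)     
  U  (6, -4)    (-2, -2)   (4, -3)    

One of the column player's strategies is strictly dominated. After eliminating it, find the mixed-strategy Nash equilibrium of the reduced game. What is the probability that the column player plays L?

q = 3/11

The column player's strategy C is strictly dominated by L: -1 > -4 and -2 > -4. Eliminate C.
The row player's indifference between D and U determines the column player's mixing probability q:
  the row player's payoff from D: q·6 + (1−q)·1 = 5q + 1
  the row player's payoff from U: q·(-2) + (1−q)·4 = -6q + 4
  5q + 1 = -6q + 4  ⇒  11q = 3  ⇒  q = 3/11.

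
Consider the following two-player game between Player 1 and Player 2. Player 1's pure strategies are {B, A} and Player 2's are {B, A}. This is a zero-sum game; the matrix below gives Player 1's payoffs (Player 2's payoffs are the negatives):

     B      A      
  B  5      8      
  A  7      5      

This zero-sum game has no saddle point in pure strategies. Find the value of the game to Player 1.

v = 31/5

Player 1's indifference between B and A determines Player 2's mixing probability q:
  Player 1's payoff from B: q·5 + (1−q)·8 = -3q + 8
  Player 1's payoff from A: q·7 + (1−q)·5 = 2q + 5
  -3q + 8 = 2q + 5  ⇒  -5q = -3  ⇒  q = 3/5.
The value is Player 1's expected payoff against this mix (using B): (3/5)·5 + (2/5)·8 = 31/5.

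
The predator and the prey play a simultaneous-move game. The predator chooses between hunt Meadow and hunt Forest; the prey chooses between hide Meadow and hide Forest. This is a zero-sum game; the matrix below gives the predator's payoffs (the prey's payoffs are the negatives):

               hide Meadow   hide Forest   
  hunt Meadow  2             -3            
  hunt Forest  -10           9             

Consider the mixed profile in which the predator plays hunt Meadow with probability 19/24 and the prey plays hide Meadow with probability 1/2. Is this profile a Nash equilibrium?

Check the prey's indifference given the predator's mix p = 19/24:
  payoff from hide Meadow = 1/2; payoff from hide Forest = 1/2 — equal.
Check the predator's indifference given the prey's mix q = 1/2:
  payoff from hunt Meadow = -1/2; payoff from hunt Forest = -1/2 — equal.
Both players are indifferent, so neither can profitably deviate.

Yes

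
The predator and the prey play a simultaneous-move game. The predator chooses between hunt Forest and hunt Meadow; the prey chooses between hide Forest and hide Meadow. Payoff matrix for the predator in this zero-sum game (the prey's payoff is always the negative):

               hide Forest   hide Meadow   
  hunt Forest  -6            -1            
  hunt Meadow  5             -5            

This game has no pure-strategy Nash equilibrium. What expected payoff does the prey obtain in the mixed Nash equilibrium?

The prey's indifference between hide Forest and hide Meadow determines the predator's mixing probability p:
  the prey's payoff from hide Forest: p·6 + (1−p)·(-5) = 11p - 5
  the prey's payoff from hide Meadow: p·1 + (1−p)·5 = -4p + 5
  11p - 5 = -4p + 5  ⇒  15p = 10  ⇒  p = 2/3.
At equilibrium the prey is indifferent across columns, so the prey's payoff equals the payoff from hide Forest: (2/3)·6 + (1/3)·(-5) = 7/3.

7/3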